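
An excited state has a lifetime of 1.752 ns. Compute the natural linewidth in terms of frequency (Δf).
45.421 MHz

Using the energy-time uncertainty principle and E = hf:
ΔEΔt ≥ ℏ/2
hΔf·Δt ≥ ℏ/2

The minimum frequency uncertainty is:
Δf = ℏ/(2hτ) = 1/(4πτ)
Δf = 1/(4π × 1.752e-09 s)
Δf = 4.542e+07 Hz = 45.421 MHz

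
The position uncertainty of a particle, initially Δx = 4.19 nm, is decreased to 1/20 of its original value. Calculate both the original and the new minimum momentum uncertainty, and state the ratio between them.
Original Δp_min = 1.258 × 10^-26 kg·m/s; new Δp'_min = 2.517 × 10^-25 kg·m/s; ratio Δp'_min/Δp_min = 20.

From the uncertainty principle ΔxΔp ≥ ℏ/2, the minimum momentum uncertainty is Δp_min = ℏ/(2Δx).

Original (Δx = 4.19 nm = 4.190e-09 m):
Δp_min = (1.055e-34 J·s)/(2 × 4.190e-09 m) = 1.258e-26 kg·m/s

When Δx → (1/20)Δx:
Δp'_min = ℏ/(2 × (1/20)Δx) = 20 × ℏ/(2Δx) = 20 × Δp_min
Δp'_min = 20 × 1.258e-26 kg·m/s = 2.517e-25 kg·m/s

Since Δp_min ∝ 1/Δx, when Δx is decreased to 1/20 of its original value, Δp_min increases to 20 times its original value.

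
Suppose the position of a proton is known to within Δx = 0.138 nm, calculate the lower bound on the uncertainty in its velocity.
228.438 m/s

Using the Heisenberg uncertainty principle and Δp = mΔv:
ΔxΔp ≥ ℏ/2
Δx(mΔv) ≥ ℏ/2

The minimum uncertainty in velocity is:
Δv_min = ℏ/(2mΔx)
Δv_min = (1.055e-34 J·s) / (2 × 1.673e-27 kg × 1.380e-10 m)
Δv_min = 2.284e+02 m/s = 228.438 m/s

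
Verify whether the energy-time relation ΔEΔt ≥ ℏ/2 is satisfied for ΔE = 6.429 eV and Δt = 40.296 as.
No, it violates the uncertainty relation.

Calculate the product ΔEΔt:
ΔE = 6.429 eV = 1.030e-18 J
ΔEΔt = (1.030e-18 J) × (4.030e-17 s)
ΔEΔt = 4.151e-35 J·s

Compare to the minimum allowed value ℏ/2:
ℏ/2 = 5.273e-35 J·s

Since ΔEΔt = 4.151e-35 J·s < 5.273e-35 J·s = ℏ/2,
this violates the uncertainty relation.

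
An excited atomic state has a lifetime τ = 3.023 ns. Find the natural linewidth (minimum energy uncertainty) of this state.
108.867 neV

Using the energy-time uncertainty principle:
ΔEΔt ≥ ℏ/2

The lifetime τ represents the time uncertainty Δt.
The natural linewidth (minimum energy uncertainty) is:

ΔE = ℏ/(2τ)
ΔE = (1.055e-34 J·s) / (2 × 3.023e-09 s)
ΔE = 1.744e-26 J = 108.867 neV

This natural linewidth limits the precision of spectroscopic measurements.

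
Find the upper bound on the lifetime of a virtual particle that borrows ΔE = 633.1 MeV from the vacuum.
5.198 × 10^-25 s

Using the energy-time uncertainty principle:
ΔEΔt ≥ ℏ/2

For a virtual particle borrowing energy ΔE, the maximum lifetime is:
Δt_max = ℏ/(2ΔE)

Converting energy:
ΔE = 633.1 MeV = 1.014e-10 J

Δt_max = (1.055e-34 J·s) / (2 × 1.014e-10 J)
Δt_max = 5.198e-25 s = 5.198 × 10^-25 s

Virtual particles with higher borrowed energy exist for shorter times.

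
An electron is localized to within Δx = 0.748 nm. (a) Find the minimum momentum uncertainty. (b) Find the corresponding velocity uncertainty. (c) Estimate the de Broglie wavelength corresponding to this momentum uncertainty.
(a) Δp_min = 7.049 × 10^-26 kg·m/s
(b) Δv_min = 77.385 km/s
(c) λ_dB = 9.400 nm

Step-by-step:

(a) From the uncertainty principle:
Δp_min = ℏ/(2Δx) = (1.055e-34 J·s)/(2 × 7.480e-10 m) = 7.049e-26 kg·m/s

(b) The velocity uncertainty:
Δv = Δp/m = (7.049e-26 kg·m/s)/(9.109e-31 kg) = 7.738e+04 m/s = 77.385 km/s

(c) The de Broglie wavelength for this momentum:
λ = h/p = (6.626e-34 J·s)/(7.049e-26 kg·m/s) = 9.400e-09 m = 9.400 nm

Note: The de Broglie wavelength is comparable to the localization size, as expected from wave-particle duality.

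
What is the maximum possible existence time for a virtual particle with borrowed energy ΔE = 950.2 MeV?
3.464 × 10^-25 s

Using the energy-time uncertainty principle:
ΔEΔt ≥ ℏ/2

For a virtual particle borrowing energy ΔE, the maximum lifetime is:
Δt_max = ℏ/(2ΔE)

Converting energy:
ΔE = 950.2 MeV = 1.522e-10 J

Δt_max = (1.055e-34 J·s) / (2 × 1.522e-10 J)
Δt_max = 3.464e-25 s = 3.464 × 10^-25 s

Virtual particles with higher borrowed energy exist for shorter times.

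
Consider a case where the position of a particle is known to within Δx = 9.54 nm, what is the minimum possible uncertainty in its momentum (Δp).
5.527 × 10^-27 kg·m/s

Using the Heisenberg uncertainty principle:
ΔxΔp ≥ ℏ/2

The minimum uncertainty in momentum is:
Δp_min = ℏ/(2Δx)
Δp_min = (1.055e-34 J·s) / (2 × 9.540e-09 m)
Δp_min = 5.527e-27 kg·m/s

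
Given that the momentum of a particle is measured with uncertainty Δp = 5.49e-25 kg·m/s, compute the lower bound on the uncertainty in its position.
96.045 pm

Using the Heisenberg uncertainty principle:
ΔxΔp ≥ ℏ/2

The minimum uncertainty in position is:
Δx_min = ℏ/(2Δp)
Δx_min = (1.055e-34 J·s) / (2 × 5.490e-25 kg·m/s)
Δx_min = 9.604e-11 m = 96.045 pm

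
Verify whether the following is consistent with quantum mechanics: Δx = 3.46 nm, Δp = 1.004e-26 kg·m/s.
No, it violates the uncertainty principle (impossible measurement).

Calculate the product ΔxΔp:
ΔxΔp = (3.460e-09 m) × (1.004e-26 kg·m/s)
ΔxΔp = 3.474e-35 J·s

Compare to the minimum allowed value ℏ/2:
ℏ/2 = 5.273e-35 J·s

Since ΔxΔp = 3.474e-35 J·s < 5.273e-35 J·s = ℏ/2,
the measurement violates the uncertainty principle.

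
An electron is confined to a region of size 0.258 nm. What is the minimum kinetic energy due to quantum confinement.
143.095 meV

Using the uncertainty principle:

1. Position uncertainty: Δx ≈ 2.580e-10 m
2. Minimum momentum uncertainty: Δp = ℏ/(2Δx) = 2.044e-25 kg·m/s
3. Minimum kinetic energy:
   KE = (Δp)²/(2m) = (2.044e-25)²/(2 × 9.109e-31 kg)
   KE = 2.293e-20 J = 143.095 meV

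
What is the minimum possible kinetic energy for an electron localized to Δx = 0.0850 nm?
1.318 eV

Localizing a particle requires giving it sufficient momentum uncertainty:

1. From uncertainty principle: Δp ≥ ℏ/(2Δx)
   Δp_min = (1.055e-34 J·s) / (2 × 8.500e-11 m)
   Δp_min = 6.203e-25 kg·m/s

2. This momentum uncertainty corresponds to kinetic energy:
   KE ≈ (Δp)²/(2m) = (6.203e-25)²/(2 × 9.109e-31 kg)
   KE = 2.112e-19 J = 1.318 eV

Tighter localization requires more energy.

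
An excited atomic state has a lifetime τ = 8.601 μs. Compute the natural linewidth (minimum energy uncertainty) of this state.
38.264 peV

Using the energy-time uncertainty principle:
ΔEΔt ≥ ℏ/2

The lifetime τ represents the time uncertainty Δt.
The natural linewidth (minimum energy uncertainty) is:

ΔE = ℏ/(2τ)
ΔE = (1.055e-34 J·s) / (2 × 8.601e-06 s)
ΔE = 6.131e-30 J = 38.264 peV

This natural linewidth limits the precision of spectroscopic measurements.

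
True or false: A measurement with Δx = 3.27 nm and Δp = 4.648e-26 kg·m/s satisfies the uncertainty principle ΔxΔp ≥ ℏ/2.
Yes, it satisfies the uncertainty principle.

Calculate the product ΔxΔp:
ΔxΔp = (3.270e-09 m) × (4.648e-26 kg·m/s)
ΔxΔp = 1.520e-34 J·s

Compare to the minimum allowed value ℏ/2:
ℏ/2 = 5.273e-35 J·s

Since ΔxΔp = 1.520e-34 J·s ≥ 5.273e-35 J·s = ℏ/2,
the measurement satisfies the uncertainty principle.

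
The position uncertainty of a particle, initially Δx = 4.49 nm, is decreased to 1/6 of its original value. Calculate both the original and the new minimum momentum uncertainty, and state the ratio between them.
Original Δp_min = 1.174 × 10^-26 kg·m/s; new Δp'_min = 7.046 × 10^-26 kg·m/s; ratio Δp'_min/Δp_min = 6.

From the uncertainty principle ΔxΔp ≥ ℏ/2, the minimum momentum uncertainty is Δp_min = ℏ/(2Δx).

Original (Δx = 4.49 nm = 4.490e-09 m):
Δp_min = (1.055e-34 J·s)/(2 × 4.490e-09 m) = 1.174e-26 kg·m/s

When Δx → (1/6)Δx:
Δp'_min = ℏ/(2 × (1/6)Δx) = 6 × ℏ/(2Δx) = 6 × Δp_min
Δp'_min = 6 × 1.174e-26 kg·m/s = 7.046e-26 kg·m/s

Since Δp_min ∝ 1/Δx, when Δx is decreased to 1/6 of its original value, Δp_min increases to 6 times its original value.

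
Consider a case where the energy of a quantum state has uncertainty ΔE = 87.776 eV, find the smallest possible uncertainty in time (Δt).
3.749 as

Using the energy-time uncertainty principle:
ΔEΔt ≥ ℏ/2

The minimum uncertainty in time is:
Δt_min = ℏ/(2ΔE)
Δt_min = (1.055e-34 J·s) / (2 × 1.406e-17 J)
Δt_min = 3.749e-18 s = 3.749 as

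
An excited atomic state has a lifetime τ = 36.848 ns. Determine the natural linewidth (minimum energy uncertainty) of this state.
8.931 neV

Using the energy-time uncertainty principle:
ΔEΔt ≥ ℏ/2

The lifetime τ represents the time uncertainty Δt.
The natural linewidth (minimum energy uncertainty) is:

ΔE = ℏ/(2τ)
ΔE = (1.055e-34 J·s) / (2 × 3.685e-08 s)
ΔE = 1.431e-27 J = 8.931 neV

This natural linewidth limits the precision of spectroscopic measurements.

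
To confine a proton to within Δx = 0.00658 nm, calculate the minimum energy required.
119.813 meV

Localizing a particle requires giving it sufficient momentum uncertainty:

1. From uncertainty principle: Δp ≥ ℏ/(2Δx)
   Δp_min = (1.055e-34 J·s) / (2 × 6.580e-12 m)
   Δp_min = 8.013e-24 kg·m/s

2. This momentum uncertainty corresponds to kinetic energy:
   KE ≈ (Δp)²/(2m) = (8.013e-24)²/(2 × 1.673e-27 kg)
   KE = 1.920e-20 J = 119.813 meV

Tighter localization requires more energy.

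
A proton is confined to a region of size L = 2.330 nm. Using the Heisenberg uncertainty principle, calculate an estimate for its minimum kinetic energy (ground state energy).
955.526 neV

Using the uncertainty principle to estimate ground state energy:

1. The position uncertainty is approximately the confinement size:
   Δx ≈ L = 2.330e-09 m

2. From ΔxΔp ≥ ℏ/2, the minimum momentum uncertainty is:
   Δp ≈ ℏ/(2L) = 2.263e-26 kg·m/s

3. The kinetic energy is approximately:
   KE ≈ (Δp)²/(2m) = (2.263e-26)²/(2 × 1.673e-27 kg)
   KE ≈ 1.531e-25 J = 955.526 neV

This is an order-of-magnitude estimate of the ground state energy.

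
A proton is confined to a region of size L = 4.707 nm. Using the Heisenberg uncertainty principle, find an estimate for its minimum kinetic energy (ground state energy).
234.135 neV

Using the uncertainty principle to estimate ground state energy:

1. The position uncertainty is approximately the confinement size:
   Δx ≈ L = 4.707e-09 m

2. From ΔxΔp ≥ ℏ/2, the minimum momentum uncertainty is:
   Δp ≈ ℏ/(2L) = 1.120e-26 kg·m/s

3. The kinetic energy is approximately:
   KE ≈ (Δp)²/(2m) = (1.120e-26)²/(2 × 1.673e-27 kg)
   KE ≈ 3.751e-26 J = 234.135 neV

This is an order-of-magnitude estimate of the ground state energy.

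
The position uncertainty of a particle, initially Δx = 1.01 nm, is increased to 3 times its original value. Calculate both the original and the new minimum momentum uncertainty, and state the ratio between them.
Original Δp_min = 5.221 × 10^-26 kg·m/s; new Δp'_min = 1.740 × 10^-26 kg·m/s; ratio Δp'_min/Δp_min = 1/3.

From the uncertainty principle ΔxΔp ≥ ℏ/2, the minimum momentum uncertainty is Δp_min = ℏ/(2Δx).

Original (Δx = 1.01 nm = 1.010e-09 m):
Δp_min = (1.055e-34 J·s)/(2 × 1.010e-09 m) = 5.221e-26 kg·m/s

When Δx → 3Δx:
Δp'_min = ℏ/(2 × 3Δx) = (1/3) × ℏ/(2Δx) = (1/3) × Δp_min
Δp'_min = 1/3 × 5.221e-26 kg·m/s = 1.740e-26 kg·m/s

Since Δp_min ∝ 1/Δx, when Δx is increased to 3 times its original value, Δp_min decreases to 1/3 of its original value.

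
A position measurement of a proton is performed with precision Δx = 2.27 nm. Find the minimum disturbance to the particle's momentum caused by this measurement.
2.323 × 10^-26 kg·m/s

The uncertainty principle implies that measuring position disturbs momentum:
ΔxΔp ≥ ℏ/2

When we measure position with precision Δx, we necessarily introduce a momentum uncertainty:
Δp ≥ ℏ/(2Δx)
Δp_min = (1.055e-34 J·s) / (2 × 2.270e-09 m)
Δp_min = 2.323e-26 kg·m/s

The more precisely we measure position, the greater the momentum disturbance.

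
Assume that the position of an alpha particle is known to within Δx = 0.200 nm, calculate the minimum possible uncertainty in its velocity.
39.677 m/s

Using the Heisenberg uncertainty principle and Δp = mΔv:
ΔxΔp ≥ ℏ/2
Δx(mΔv) ≥ ℏ/2

The minimum uncertainty in velocity is:
Δv_min = ℏ/(2mΔx)
Δv_min = (1.055e-34 J·s) / (2 × 6.645e-27 kg × 2.000e-10 m)
Δv_min = 3.968e+01 m/s = 39.677 m/s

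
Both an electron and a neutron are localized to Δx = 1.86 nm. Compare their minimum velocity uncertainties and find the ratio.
The electron has the larger minimum velocity uncertainty, by a ratio of 1838.7.

For both particles, Δp_min = ℏ/(2Δx) = 2.835e-26 kg·m/s (same for both).

The velocity uncertainty is Δv = Δp/m:
- electron: Δv = 2.835e-26 / 9.109e-31 = 3.112e+04 m/s = 31.120 km/s
- neutron: Δv = 2.835e-26 / 1.675e-27 = 1.693e+01 m/s = 16.925 m/s

Ratio: 3.112e+04 / 1.693e+01 = 1838.7

The lighter particle has larger velocity uncertainty because Δv ∝ 1/m.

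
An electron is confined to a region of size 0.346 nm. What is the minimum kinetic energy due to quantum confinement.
79.563 meV

Using the uncertainty principle:

1. Position uncertainty: Δx ≈ 3.460e-10 m
2. Minimum momentum uncertainty: Δp = ℏ/(2Δx) = 1.524e-25 kg·m/s
3. Minimum kinetic energy:
   KE = (Δp)²/(2m) = (1.524e-25)²/(2 × 9.109e-31 kg)
   KE = 1.275e-20 J = 79.563 meV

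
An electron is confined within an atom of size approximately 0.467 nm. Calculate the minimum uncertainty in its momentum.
1.129 × 10^-25 kg·m/s

Using the Heisenberg uncertainty principle:
ΔxΔp ≥ ℏ/2

With Δx ≈ L = 4.670e-10 m (the confinement size):
Δp_min = ℏ/(2Δx)
Δp_min = (1.055e-34 J·s) / (2 × 4.670e-10 m)
Δp_min = 1.129e-25 kg·m/s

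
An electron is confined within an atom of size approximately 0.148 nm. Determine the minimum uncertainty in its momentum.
3.563 × 10^-25 kg·m/s

Using the Heisenberg uncertainty principle:
ΔxΔp ≥ ℏ/2

With Δx ≈ L = 1.480e-10 m (the confinement size):
Δp_min = ℏ/(2Δx)
Δp_min = (1.055e-34 J·s) / (2 × 1.480e-10 m)
Δp_min = 3.563e-25 kg·m/s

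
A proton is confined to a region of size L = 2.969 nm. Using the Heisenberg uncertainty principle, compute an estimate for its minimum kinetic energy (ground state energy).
588.483 neV

Using the uncertainty principle to estimate ground state energy:

1. The position uncertainty is approximately the confinement size:
   Δx ≈ L = 2.969e-09 m

2. From ΔxΔp ≥ ℏ/2, the minimum momentum uncertainty is:
   Δp ≈ ℏ/(2L) = 1.776e-26 kg·m/s

3. The kinetic energy is approximately:
   KE ≈ (Δp)²/(2m) = (1.776e-26)²/(2 × 1.673e-27 kg)
   KE ≈ 9.429e-26 J = 588.483 neV

This is an order-of-magnitude estimate of the ground state energy.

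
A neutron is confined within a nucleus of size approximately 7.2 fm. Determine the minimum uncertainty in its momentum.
7.323 × 10^-21 kg·m/s

Using the Heisenberg uncertainty principle:
ΔxΔp ≥ ℏ/2

With Δx ≈ L = 7.200e-15 m (the confinement size):
Δp_min = ℏ/(2Δx)
Δp_min = (1.055e-34 J·s) / (2 × 7.200e-15 m)
Δp_min = 7.323e-21 kg·m/s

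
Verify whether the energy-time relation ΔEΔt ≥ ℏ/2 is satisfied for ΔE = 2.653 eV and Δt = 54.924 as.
No, it violates the uncertainty relation.

Calculate the product ΔEΔt:
ΔE = 2.653 eV = 4.251e-19 J
ΔEΔt = (4.251e-19 J) × (5.492e-17 s)
ΔEΔt = 2.335e-35 J·s

Compare to the minimum allowed value ℏ/2:
ℏ/2 = 5.273e-35 J·s

Since ΔEΔt = 2.335e-35 J·s < 5.273e-35 J·s = ℏ/2,
this violates the uncertainty relation.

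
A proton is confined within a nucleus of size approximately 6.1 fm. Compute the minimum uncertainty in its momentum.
8.644 × 10^-21 kg·m/s

Using the Heisenberg uncertainty principle:
ΔxΔp ≥ ℏ/2

With Δx ≈ L = 6.100e-15 m (the confinement size):
Δp_min = ℏ/(2Δx)
Δp_min = (1.055e-34 J·s) / (2 × 6.100e-15 m)
Δp_min = 8.644e-21 kg·m/s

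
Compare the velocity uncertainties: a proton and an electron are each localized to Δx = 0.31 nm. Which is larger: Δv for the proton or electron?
The electron has the larger minimum velocity uncertainty, by a ratio of 1836.2.

For both particles, Δp_min = ℏ/(2Δx) = 1.701e-25 kg·m/s (same for both).

The velocity uncertainty is Δv = Δp/m:
- proton: Δv = 1.701e-25 / 1.673e-27 = 1.017e+02 m/s = 101.692 m/s
- electron: Δv = 1.701e-25 / 9.109e-31 = 1.867e+05 m/s = 186.722 km/s

Ratio: 1.867e+05 / 1.017e+02 = 1836.2

The lighter particle has larger velocity uncertainty because Δv ∝ 1/m.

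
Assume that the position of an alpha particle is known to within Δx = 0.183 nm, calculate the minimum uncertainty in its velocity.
43.363 m/s

Using the Heisenberg uncertainty principle and Δp = mΔv:
ΔxΔp ≥ ℏ/2
Δx(mΔv) ≥ ℏ/2

The minimum uncertainty in velocity is:
Δv_min = ℏ/(2mΔx)
Δv_min = (1.055e-34 J·s) / (2 × 6.645e-27 kg × 1.830e-10 m)
Δv_min = 4.336e+01 m/s = 43.363 m/s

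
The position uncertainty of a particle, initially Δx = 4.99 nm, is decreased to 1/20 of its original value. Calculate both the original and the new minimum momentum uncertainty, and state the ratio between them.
Original Δp_min = 1.057 × 10^-26 kg·m/s; new Δp'_min = 2.113 × 10^-25 kg·m/s; ratio Δp'_min/Δp_min = 20.

From the uncertainty principle ΔxΔp ≥ ℏ/2, the minimum momentum uncertainty is Δp_min = ℏ/(2Δx).

Original (Δx = 4.99 nm = 4.990e-09 m):
Δp_min = (1.055e-34 J·s)/(2 × 4.990e-09 m) = 1.057e-26 kg·m/s

When Δx → (1/20)Δx:
Δp'_min = ℏ/(2 × (1/20)Δx) = 20 × ℏ/(2Δx) = 20 × Δp_min
Δp'_min = 20 × 1.057e-26 kg·m/s = 2.113e-25 kg·m/s

Since Δp_min ∝ 1/Δx, when Δx is decreased to 1/20 of its original value, Δp_min increases to 20 times its original value.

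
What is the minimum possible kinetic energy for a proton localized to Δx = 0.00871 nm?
68.378 meV

Localizing a particle requires giving it sufficient momentum uncertainty:

1. From uncertainty principle: Δp ≥ ℏ/(2Δx)
   Δp_min = (1.055e-34 J·s) / (2 × 8.710e-12 m)
   Δp_min = 6.054e-24 kg·m/s

2. This momentum uncertainty corresponds to kinetic energy:
   KE ≈ (Δp)²/(2m) = (6.054e-24)²/(2 × 1.673e-27 kg)
   KE = 1.096e-20 J = 68.378 meV

Tighter localization requires more energy.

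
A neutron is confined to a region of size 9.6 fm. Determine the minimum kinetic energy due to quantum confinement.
56.210 keV

Using the uncertainty principle:

1. Position uncertainty: Δx ≈ 9.600e-15 m
2. Minimum momentum uncertainty: Δp = ℏ/(2Δx) = 5.493e-21 kg·m/s
3. Minimum kinetic energy:
   KE = (Δp)²/(2m) = (5.493e-21)²/(2 × 1.675e-27 kg)
   KE = 9.006e-15 J = 56.210 keV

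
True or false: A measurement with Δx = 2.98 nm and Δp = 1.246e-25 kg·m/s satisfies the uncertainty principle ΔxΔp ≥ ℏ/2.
Yes, it satisfies the uncertainty principle.

Calculate the product ΔxΔp:
ΔxΔp = (2.980e-09 m) × (1.246e-25 kg·m/s)
ΔxΔp = 3.713e-34 J·s

Compare to the minimum allowed value ℏ/2:
ℏ/2 = 5.273e-35 J·s

Since ΔxΔp = 3.713e-34 J·s ≥ 5.273e-35 J·s = ℏ/2,
the measurement satisfies the uncertainty principle.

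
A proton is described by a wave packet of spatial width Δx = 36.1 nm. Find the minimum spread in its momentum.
1.461 × 10^-27 kg·m/s

For a wave packet, the spatial width Δx and momentum spread Δp are related by the uncertainty principle:
ΔxΔp ≥ ℏ/2

The minimum momentum spread is:
Δp_min = ℏ/(2Δx)
Δp_min = (1.055e-34 J·s) / (2 × 3.610e-08 m)
Δp_min = 1.461e-27 kg·m/s

A wave packet cannot have both a well-defined position and well-defined momentum.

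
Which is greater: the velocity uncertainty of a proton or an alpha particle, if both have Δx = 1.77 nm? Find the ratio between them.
The proton has the larger minimum velocity uncertainty, by a ratio of 4.0.

For both particles, Δp_min = ℏ/(2Δx) = 2.979e-26 kg·m/s (same for both).

The velocity uncertainty is Δv = Δp/m:
- proton: Δv = 2.979e-26 / 1.673e-27 = 1.781e+01 m/s = 17.810 m/s
- alpha particle: Δv = 2.979e-26 / 6.645e-27 = 4.483e+00 m/s = 4.483 m/s

Ratio: 1.781e+01 / 4.483e+00 = 4.0

The lighter particle has larger velocity uncertainty because Δv ∝ 1/m.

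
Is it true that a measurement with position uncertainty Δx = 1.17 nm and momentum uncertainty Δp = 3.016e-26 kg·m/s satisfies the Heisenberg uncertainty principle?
No, it violates the uncertainty principle (impossible measurement).

Calculate the product ΔxΔp:
ΔxΔp = (1.170e-09 m) × (3.016e-26 kg·m/s)
ΔxΔp = 3.529e-35 J·s

Compare to the minimum allowed value ℏ/2:
ℏ/2 = 5.273e-35 J·s

Since ΔxΔp = 3.529e-35 J·s < 5.273e-35 J·s = ℏ/2,
the measurement violates the uncertainty principle.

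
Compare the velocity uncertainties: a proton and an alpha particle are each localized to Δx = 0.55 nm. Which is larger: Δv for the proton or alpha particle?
The proton has the larger minimum velocity uncertainty, by a ratio of 4.0.

For both particles, Δp_min = ℏ/(2Δx) = 9.587e-26 kg·m/s (same for both).

The velocity uncertainty is Δv = Δp/m:
- proton: Δv = 9.587e-26 / 1.673e-27 = 5.732e+01 m/s = 57.317 m/s
- alpha particle: Δv = 9.587e-26 / 6.645e-27 = 1.443e+01 m/s = 14.428 m/s

Ratio: 5.732e+01 / 1.443e+01 = 4.0

The lighter particle has larger velocity uncertainty because Δv ∝ 1/m.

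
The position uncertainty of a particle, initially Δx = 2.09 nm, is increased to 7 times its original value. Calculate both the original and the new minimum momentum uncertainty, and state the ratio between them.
Original Δp_min = 2.523 × 10^-26 kg·m/s; new Δp'_min = 3.604 × 10^-27 kg·m/s; ratio Δp'_min/Δp_min = 1/7.

From the uncertainty principle ΔxΔp ≥ ℏ/2, the minimum momentum uncertainty is Δp_min = ℏ/(2Δx).

Original (Δx = 2.09 nm = 2.090e-09 m):
Δp_min = (1.055e-34 J·s)/(2 × 2.090e-09 m) = 2.523e-26 kg·m/s

When Δx → 7Δx:
Δp'_min = ℏ/(2 × 7Δx) = (1/7) × ℏ/(2Δx) = (1/7) × Δp_min
Δp'_min = 1/7 × 2.523e-26 kg·m/s = 3.604e-27 kg·m/s

Since Δp_min ∝ 1/Δx, when Δx is increased to 7 times its original value, Δp_min decreases to 1/7 of its original value.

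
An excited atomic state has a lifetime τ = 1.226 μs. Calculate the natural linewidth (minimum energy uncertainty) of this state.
268.439 peV

Using the energy-time uncertainty principle:
ΔEΔt ≥ ℏ/2

The lifetime τ represents the time uncertainty Δt.
The natural linewidth (minimum energy uncertainty) is:

ΔE = ℏ/(2τ)
ΔE = (1.055e-34 J·s) / (2 × 1.226e-06 s)
ΔE = 4.301e-29 J = 268.439 peV

This natural linewidth limits the precision of spectroscopic measurements.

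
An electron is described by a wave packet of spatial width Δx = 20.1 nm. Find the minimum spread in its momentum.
2.623 × 10^-27 kg·m/s

For a wave packet, the spatial width Δx and momentum spread Δp are related by the uncertainty principle:
ΔxΔp ≥ ℏ/2

The minimum momentum spread is:
Δp_min = ℏ/(2Δx)
Δp_min = (1.055e-34 J·s) / (2 × 2.010e-08 m)
Δp_min = 2.623e-27 kg·m/s

A wave packet cannot have both a well-defined position and well-defined momentum.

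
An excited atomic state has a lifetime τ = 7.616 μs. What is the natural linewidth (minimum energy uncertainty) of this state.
43.212 peV

Using the energy-time uncertainty principle:
ΔEΔt ≥ ℏ/2

The lifetime τ represents the time uncertainty Δt.
The natural linewidth (minimum energy uncertainty) is:

ΔE = ℏ/(2τ)
ΔE = (1.055e-34 J·s) / (2 × 7.616e-06 s)
ΔE = 6.923e-30 J = 43.212 peV

This natural linewidth limits the precision of spectroscopic measurements.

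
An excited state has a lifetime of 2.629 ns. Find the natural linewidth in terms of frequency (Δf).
30.269 MHz

Using the energy-time uncertainty principle and E = hf:
ΔEΔt ≥ ℏ/2
hΔf·Δt ≥ ℏ/2

The minimum frequency uncertainty is:
Δf = ℏ/(2hτ) = 1/(4πτ)
Δf = 1/(4π × 2.629e-09 s)
Δf = 3.027e+07 Hz = 30.269 MHz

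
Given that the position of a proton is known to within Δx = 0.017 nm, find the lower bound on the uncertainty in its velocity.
1.854 km/s

Using the Heisenberg uncertainty principle and Δp = mΔv:
ΔxΔp ≥ ℏ/2
Δx(mΔv) ≥ ℏ/2

The minimum uncertainty in velocity is:
Δv_min = ℏ/(2mΔx)
Δv_min = (1.055e-34 J·s) / (2 × 1.673e-27 kg × 1.700e-11 m)
Δv_min = 1.854e+03 m/s = 1.854 km/s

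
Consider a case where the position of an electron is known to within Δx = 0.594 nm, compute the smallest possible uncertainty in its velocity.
97.448 km/s

Using the Heisenberg uncertainty principle and Δp = mΔv:
ΔxΔp ≥ ℏ/2
Δx(mΔv) ≥ ℏ/2

The minimum uncertainty in velocity is:
Δv_min = ℏ/(2mΔx)
Δv_min = (1.055e-34 J·s) / (2 × 9.109e-31 kg × 5.940e-10 m)
Δv_min = 9.745e+04 m/s = 97.448 km/s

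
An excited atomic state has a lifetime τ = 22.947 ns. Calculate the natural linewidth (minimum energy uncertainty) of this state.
14.342 neV

Using the energy-time uncertainty principle:
ΔEΔt ≥ ℏ/2

The lifetime τ represents the time uncertainty Δt.
The natural linewidth (minimum energy uncertainty) is:

ΔE = ℏ/(2τ)
ΔE = (1.055e-34 J·s) / (2 × 2.295e-08 s)
ΔE = 2.298e-27 J = 14.342 neV

This natural linewidth limits the precision of spectroscopic measurements.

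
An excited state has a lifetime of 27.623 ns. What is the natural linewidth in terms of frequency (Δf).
2.881 MHz

Using the energy-time uncertainty principle and E = hf:
ΔEΔt ≥ ℏ/2
hΔf·Δt ≥ ℏ/2

The minimum frequency uncertainty is:
Δf = ℏ/(2hτ) = 1/(4πτ)
Δf = 1/(4π × 2.762e-08 s)
Δf = 2.881e+06 Hz = 2.881 MHz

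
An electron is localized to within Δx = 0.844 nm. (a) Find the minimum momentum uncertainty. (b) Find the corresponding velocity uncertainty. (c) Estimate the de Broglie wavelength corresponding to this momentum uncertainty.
(a) Δp_min = 6.247 × 10^-26 kg·m/s
(b) Δv_min = 68.583 km/s
(c) λ_dB = 10.606 nm

Step-by-step:

(a) From the uncertainty principle:
Δp_min = ℏ/(2Δx) = (1.055e-34 J·s)/(2 × 8.440e-10 m) = 6.247e-26 kg·m/s

(b) The velocity uncertainty:
Δv = Δp/m = (6.247e-26 kg·m/s)/(9.109e-31 kg) = 6.858e+04 m/s = 68.583 km/s

(c) The de Broglie wavelength for this momentum:
λ = h/p = (6.626e-34 J·s)/(6.247e-26 kg·m/s) = 1.061e-08 m = 10.606 nm

Note: The de Broglie wavelength is comparable to the localization size, as expected from wave-particle duality.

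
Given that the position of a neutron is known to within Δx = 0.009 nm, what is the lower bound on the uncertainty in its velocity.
3.498 km/s

Using the Heisenberg uncertainty principle and Δp = mΔv:
ΔxΔp ≥ ℏ/2
Δx(mΔv) ≥ ℏ/2

The minimum uncertainty in velocity is:
Δv_min = ℏ/(2mΔx)
Δv_min = (1.055e-34 J·s) / (2 × 1.675e-27 kg × 9.000e-12 m)
Δv_min = 3.498e+03 m/s = 3.498 km/s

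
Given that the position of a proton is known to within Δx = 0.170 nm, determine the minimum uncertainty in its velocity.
185.438 m/s

Using the Heisenberg uncertainty principle and Δp = mΔv:
ΔxΔp ≥ ℏ/2
Δx(mΔv) ≥ ℏ/2

The minimum uncertainty in velocity is:
Δv_min = ℏ/(2mΔx)
Δv_min = (1.055e-34 J·s) / (2 × 1.673e-27 kg × 1.700e-10 m)
Δv_min = 1.854e+02 m/s = 185.438 m/s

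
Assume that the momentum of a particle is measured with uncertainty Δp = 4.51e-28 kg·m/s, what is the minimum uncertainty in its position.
116.915 nm

Using the Heisenberg uncertainty principle:
ΔxΔp ≥ ℏ/2

The minimum uncertainty in position is:
Δx_min = ℏ/(2Δp)
Δx_min = (1.055e-34 J·s) / (2 × 4.510e-28 kg·m/s)
Δx_min = 1.169e-07 m = 116.915 nm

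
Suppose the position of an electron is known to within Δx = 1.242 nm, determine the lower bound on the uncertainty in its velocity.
46.605 km/s

Using the Heisenberg uncertainty principle and Δp = mΔv:
ΔxΔp ≥ ℏ/2
Δx(mΔv) ≥ ℏ/2

The minimum uncertainty in velocity is:
Δv_min = ℏ/(2mΔx)
Δv_min = (1.055e-34 J·s) / (2 × 9.109e-31 kg × 1.242e-09 m)
Δv_min = 4.661e+04 m/s = 46.605 km/s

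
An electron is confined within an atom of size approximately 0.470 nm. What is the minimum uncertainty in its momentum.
1.122 × 10^-25 kg·m/s

Using the Heisenberg uncertainty principle:
ΔxΔp ≥ ℏ/2

With Δx ≈ L = 4.700e-10 m (the confinement size):
Δp_min = ℏ/(2Δx)
Δp_min = (1.055e-34 J·s) / (2 × 4.700e-10 m)
Δp_min = 1.122e-25 kg·m/s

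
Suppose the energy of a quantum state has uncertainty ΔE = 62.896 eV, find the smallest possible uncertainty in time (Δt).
5.233 as

Using the energy-time uncertainty principle:
ΔEΔt ≥ ℏ/2

The minimum uncertainty in time is:
Δt_min = ℏ/(2ΔE)
Δt_min = (1.055e-34 J·s) / (2 × 1.008e-17 J)
Δt_min = 5.233e-18 s = 5.233 as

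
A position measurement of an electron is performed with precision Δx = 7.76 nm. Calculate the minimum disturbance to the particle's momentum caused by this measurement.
6.795 × 10^-27 kg·m/s

The uncertainty principle implies that measuring position disturbs momentum:
ΔxΔp ≥ ℏ/2

When we measure position with precision Δx, we necessarily introduce a momentum uncertainty:
Δp ≥ ℏ/(2Δx)
Δp_min = (1.055e-34 J·s) / (2 × 7.760e-09 m)
Δp_min = 6.795e-27 kg·m/s

The more precisely we measure position, the greater the momentum disturbance.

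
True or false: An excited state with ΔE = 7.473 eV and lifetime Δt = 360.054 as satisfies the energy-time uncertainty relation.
Yes, it satisfies the uncertainty relation.

Calculate the product ΔEΔt:
ΔE = 7.473 eV = 1.197e-18 J
ΔEΔt = (1.197e-18 J) × (3.601e-16 s)
ΔEΔt = 4.311e-34 J·s

Compare to the minimum allowed value ℏ/2:
ℏ/2 = 5.273e-35 J·s

Since ΔEΔt = 4.311e-34 J·s ≥ 5.273e-35 J·s = ℏ/2,
this satisfies the uncertainty relation.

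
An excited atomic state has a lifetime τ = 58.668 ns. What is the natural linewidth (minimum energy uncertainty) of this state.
5.610 neV

Using the energy-time uncertainty principle:
ΔEΔt ≥ ℏ/2

The lifetime τ represents the time uncertainty Δt.
The natural linewidth (minimum energy uncertainty) is:

ΔE = ℏ/(2τ)
ΔE = (1.055e-34 J·s) / (2 × 5.867e-08 s)
ΔE = 8.988e-28 J = 5.610 neV

This natural linewidth limits the precision of spectroscopic measurements.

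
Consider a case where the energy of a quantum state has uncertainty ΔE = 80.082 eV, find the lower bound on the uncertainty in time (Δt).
4.110 as

Using the energy-time uncertainty principle:
ΔEΔt ≥ ℏ/2

The minimum uncertainty in time is:
Δt_min = ℏ/(2ΔE)
Δt_min = (1.055e-34 J·s) / (2 × 1.283e-17 J)
Δt_min = 4.110e-18 s = 4.110 as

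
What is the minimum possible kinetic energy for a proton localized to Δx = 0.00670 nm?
115.559 meV

Localizing a particle requires giving it sufficient momentum uncertainty:

1. From uncertainty principle: Δp ≥ ℏ/(2Δx)
   Δp_min = (1.055e-34 J·s) / (2 × 6.700e-12 m)
   Δp_min = 7.870e-24 kg·m/s

2. This momentum uncertainty corresponds to kinetic energy:
   KE ≈ (Δp)²/(2m) = (7.870e-24)²/(2 × 1.673e-27 kg)
   KE = 1.851e-20 J = 115.559 meV

Tighter localization requires more energy.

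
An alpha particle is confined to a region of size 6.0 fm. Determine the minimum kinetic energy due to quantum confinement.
36.272 keV

Using the uncertainty principle:

1. Position uncertainty: Δx ≈ 6.000e-15 m
2. Minimum momentum uncertainty: Δp = ℏ/(2Δx) = 8.788e-21 kg·m/s
3. Minimum kinetic energy:
   KE = (Δp)²/(2m) = (8.788e-21)²/(2 × 6.645e-27 kg)
   KE = 5.811e-15 J = 36.272 keV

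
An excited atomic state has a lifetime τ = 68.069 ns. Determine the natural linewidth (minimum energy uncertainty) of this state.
4.835 neV

Using the energy-time uncertainty principle:
ΔEΔt ≥ ℏ/2

The lifetime τ represents the time uncertainty Δt.
The natural linewidth (minimum energy uncertainty) is:

ΔE = ℏ/(2τ)
ΔE = (1.055e-34 J·s) / (2 × 6.807e-08 s)
ΔE = 7.746e-28 J = 4.835 neV

This natural linewidth limits the precision of spectroscopic measurements.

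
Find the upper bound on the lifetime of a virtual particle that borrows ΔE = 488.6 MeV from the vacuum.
6.736 × 10^-25 s

Using the energy-time uncertainty principle:
ΔEΔt ≥ ℏ/2

For a virtual particle borrowing energy ΔE, the maximum lifetime is:
Δt_max = ℏ/(2ΔE)

Converting energy:
ΔE = 488.6 MeV = 7.828e-11 J

Δt_max = (1.055e-34 J·s) / (2 × 7.828e-11 J)
Δt_max = 6.736e-25 s = 6.736 × 10^-25 s

Virtual particles with higher borrowed energy exist for shorter times.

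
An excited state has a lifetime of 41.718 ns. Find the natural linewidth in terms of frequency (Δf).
1.908 MHz

Using the energy-time uncertainty principle and E = hf:
ΔEΔt ≥ ℏ/2
hΔf·Δt ≥ ℏ/2

The minimum frequency uncertainty is:
Δf = ℏ/(2hτ) = 1/(4πτ)
Δf = 1/(4π × 4.172e-08 s)
Δf = 1.908e+06 Hz = 1.908 MHz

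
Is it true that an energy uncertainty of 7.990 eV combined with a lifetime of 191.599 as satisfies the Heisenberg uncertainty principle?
Yes, it satisfies the uncertainty relation.

Calculate the product ΔEΔt:
ΔE = 7.990 eV = 1.280e-18 J
ΔEΔt = (1.280e-18 J) × (1.916e-16 s)
ΔEΔt = 2.453e-34 J·s

Compare to the minimum allowed value ℏ/2:
ℏ/2 = 5.273e-35 J·s

Since ΔEΔt = 2.453e-34 J·s ≥ 5.273e-35 J·s = ℏ/2,
this satisfies the uncertainty relation.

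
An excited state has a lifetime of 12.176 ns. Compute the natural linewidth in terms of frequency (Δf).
6.536 MHz

Using the energy-time uncertainty principle and E = hf:
ΔEΔt ≥ ℏ/2
hΔf·Δt ≥ ℏ/2

The minimum frequency uncertainty is:
Δf = ℏ/(2hτ) = 1/(4πτ)
Δf = 1/(4π × 1.218e-08 s)
Δf = 6.536e+06 Hz = 6.536 MHz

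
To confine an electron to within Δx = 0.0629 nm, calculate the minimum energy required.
2.407 eV

Localizing a particle requires giving it sufficient momentum uncertainty:

1. From uncertainty principle: Δp ≥ ℏ/(2Δx)
   Δp_min = (1.055e-34 J·s) / (2 × 6.290e-11 m)
   Δp_min = 8.383e-25 kg·m/s

2. This momentum uncertainty corresponds to kinetic energy:
   KE ≈ (Δp)²/(2m) = (8.383e-25)²/(2 × 9.109e-31 kg)
   KE = 3.857e-19 J = 2.407 eV

Tighter localization requires more energy.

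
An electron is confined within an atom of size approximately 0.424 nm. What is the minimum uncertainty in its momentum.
1.244 × 10^-25 kg·m/s

Using the Heisenberg uncertainty principle:
ΔxΔp ≥ ℏ/2

With Δx ≈ L = 4.240e-10 m (the confinement size):
Δp_min = ℏ/(2Δx)
Δp_min = (1.055e-34 J·s) / (2 × 4.240e-10 m)
Δp_min = 1.244e-25 kg·m/s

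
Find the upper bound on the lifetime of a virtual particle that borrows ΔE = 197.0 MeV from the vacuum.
1.671 ys

Using the energy-time uncertainty principle:
ΔEΔt ≥ ℏ/2

For a virtual particle borrowing energy ΔE, the maximum lifetime is:
Δt_max = ℏ/(2ΔE)

Converting energy:
ΔE = 197.0 MeV = 3.156e-11 J

Δt_max = (1.055e-34 J·s) / (2 × 3.156e-11 J)
Δt_max = 1.671e-24 s = 1.671 ys

Virtual particles with higher borrowed energy exist for shorter times.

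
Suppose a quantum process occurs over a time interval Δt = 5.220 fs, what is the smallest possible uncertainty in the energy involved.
63.047 meV

Using the energy-time uncertainty principle:
ΔEΔt ≥ ℏ/2

The minimum uncertainty in energy is:
ΔE_min = ℏ/(2Δt)
ΔE_min = (1.055e-34 J·s) / (2 × 5.220e-15 s)
ΔE_min = 1.010e-20 J = 63.047 meV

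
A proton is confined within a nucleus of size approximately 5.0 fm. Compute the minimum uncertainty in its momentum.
1.055 × 10^-20 kg·m/s

Using the Heisenberg uncertainty principle:
ΔxΔp ≥ ℏ/2

With Δx ≈ L = 5.000e-15 m (the confinement size):
Δp_min = ℏ/(2Δx)
Δp_min = (1.055e-34 J·s) / (2 × 5.000e-15 m)
Δp_min = 1.055e-20 kg·m/s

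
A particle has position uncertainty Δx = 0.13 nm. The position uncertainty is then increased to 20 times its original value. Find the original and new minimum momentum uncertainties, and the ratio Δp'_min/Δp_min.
Original Δp_min = 4.056 × 10^-25 kg·m/s; new Δp'_min = 2.028 × 10^-26 kg·m/s; ratio Δp'_min/Δp_min = 1/20.

From the uncertainty principle ΔxΔp ≥ ℏ/2, the minimum momentum uncertainty is Δp_min = ℏ/(2Δx).

Original (Δx = 0.13 nm = 1.300e-10 m):
Δp_min = (1.055e-34 J·s)/(2 × 1.300e-10 m) = 4.056e-25 kg·m/s

When Δx → 20Δx:
Δp'_min = ℏ/(2 × 20Δx) = (1/20) × ℏ/(2Δx) = (1/20) × Δp_min
Δp'_min = 1/20 × 4.056e-25 kg·m/s = 2.028e-26 kg·m/s

Since Δp_min ∝ 1/Δx, when Δx is increased to 20 times its original value, Δp_min decreases to 1/20 of its original value.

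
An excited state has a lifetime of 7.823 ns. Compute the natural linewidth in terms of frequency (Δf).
10.172 MHz

Using the energy-time uncertainty principle and E = hf:
ΔEΔt ≥ ℏ/2
hΔf·Δt ≥ ℏ/2

The minimum frequency uncertainty is:
Δf = ℏ/(2hτ) = 1/(4πτ)
Δf = 1/(4π × 7.823e-09 s)
Δf = 1.017e+07 Hz = 10.172 MHz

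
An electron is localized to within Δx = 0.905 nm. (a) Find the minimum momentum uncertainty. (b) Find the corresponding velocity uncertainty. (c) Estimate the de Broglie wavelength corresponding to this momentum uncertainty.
(a) Δp_min = 5.826 × 10^-26 kg·m/s
(b) Δv_min = 63.960 km/s
(c) λ_dB = 11.373 nm

Step-by-step:

(a) From the uncertainty principle:
Δp_min = ℏ/(2Δx) = (1.055e-34 J·s)/(2 × 9.050e-10 m) = 5.826e-26 kg·m/s

(b) The velocity uncertainty:
Δv = Δp/m = (5.826e-26 kg·m/s)/(9.109e-31 kg) = 6.396e+04 m/s = 63.960 km/s

(c) The de Broglie wavelength for this momentum:
λ = h/p = (6.626e-34 J·s)/(5.826e-26 kg·m/s) = 1.137e-08 m = 11.373 nm

Note: The de Broglie wavelength is comparable to the localization size, as expected from wave-particle duality.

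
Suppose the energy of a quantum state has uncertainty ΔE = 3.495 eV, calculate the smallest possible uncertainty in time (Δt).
94.165 as

Using the energy-time uncertainty principle:
ΔEΔt ≥ ℏ/2

The minimum uncertainty in time is:
Δt_min = ℏ/(2ΔE)
Δt_min = (1.055e-34 J·s) / (2 × 5.600e-19 J)
Δt_min = 9.416e-17 s = 94.165 as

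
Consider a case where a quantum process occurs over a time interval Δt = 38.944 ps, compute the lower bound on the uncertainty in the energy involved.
8.451 μeV

Using the energy-time uncertainty principle:
ΔEΔt ≥ ℏ/2

The minimum uncertainty in energy is:
ΔE_min = ℏ/(2Δt)
ΔE_min = (1.055e-34 J·s) / (2 × 3.894e-11 s)
ΔE_min = 1.354e-24 J = 8.451 μeV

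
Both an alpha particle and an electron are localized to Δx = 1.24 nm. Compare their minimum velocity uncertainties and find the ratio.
The electron has the larger minimum velocity uncertainty, by a ratio of 7294.3.

For both particles, Δp_min = ℏ/(2Δx) = 4.252e-26 kg·m/s (same for both).

The velocity uncertainty is Δv = Δp/m:
- alpha particle: Δv = 4.252e-26 / 6.645e-27 = 6.400e+00 m/s = 6.400 m/s
- electron: Δv = 4.252e-26 / 9.109e-31 = 4.668e+04 m/s = 46.680 km/s

Ratio: 4.668e+04 / 6.400e+00 = 7294.3

The lighter particle has larger velocity uncertainty because Δv ∝ 1/m.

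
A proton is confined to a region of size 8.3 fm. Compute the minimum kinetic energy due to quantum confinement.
75.301 keV

Using the uncertainty principle:

1. Position uncertainty: Δx ≈ 8.300e-15 m
2. Minimum momentum uncertainty: Δp = ℏ/(2Δx) = 6.353e-21 kg·m/s
3. Minimum kinetic energy:
   KE = (Δp)²/(2m) = (6.353e-21)²/(2 × 1.673e-27 kg)
   KE = 1.206e-14 J = 75.301 keV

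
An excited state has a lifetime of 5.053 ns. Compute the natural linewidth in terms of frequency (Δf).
15.749 MHz

Using the energy-time uncertainty principle and E = hf:
ΔEΔt ≥ ℏ/2
hΔf·Δt ≥ ℏ/2

The minimum frequency uncertainty is:
Δf = ℏ/(2hτ) = 1/(4πτ)
Δf = 1/(4π × 5.053e-09 s)
Δf = 1.575e+07 Hz = 15.749 MHz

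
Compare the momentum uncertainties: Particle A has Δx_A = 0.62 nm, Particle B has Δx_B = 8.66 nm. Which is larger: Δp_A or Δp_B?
Particle A has the larger minimum momentum uncertainty, by a factor of 13.97.

For each particle, the minimum momentum uncertainty is Δp_min = ℏ/(2Δx):

Particle A: Δp_A = ℏ/(2×6.200e-10 m) = 8.505e-26 kg·m/s
Particle B: Δp_B = ℏ/(2×8.660e-09 m) = 6.089e-27 kg·m/s

Ratio: Δp_A/Δp_B = 13.97

Since Δp_min ∝ 1/Δx, the particle with smaller position uncertainty (A) has larger momentum uncertainty.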